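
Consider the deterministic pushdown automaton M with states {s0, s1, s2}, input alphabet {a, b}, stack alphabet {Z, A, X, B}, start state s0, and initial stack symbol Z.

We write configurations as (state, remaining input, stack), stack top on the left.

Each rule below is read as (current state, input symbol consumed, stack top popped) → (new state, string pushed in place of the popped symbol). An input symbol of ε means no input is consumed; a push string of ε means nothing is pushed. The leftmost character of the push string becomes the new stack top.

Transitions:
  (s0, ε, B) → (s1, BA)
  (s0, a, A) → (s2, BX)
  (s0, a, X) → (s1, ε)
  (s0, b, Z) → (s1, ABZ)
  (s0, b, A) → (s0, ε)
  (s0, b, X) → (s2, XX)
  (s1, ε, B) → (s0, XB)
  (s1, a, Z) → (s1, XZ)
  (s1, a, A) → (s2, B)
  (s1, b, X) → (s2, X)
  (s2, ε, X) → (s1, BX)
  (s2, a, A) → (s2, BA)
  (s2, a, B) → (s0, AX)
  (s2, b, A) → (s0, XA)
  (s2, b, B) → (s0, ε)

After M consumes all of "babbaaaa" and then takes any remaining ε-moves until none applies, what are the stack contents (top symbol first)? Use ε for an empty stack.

(s0, babbaaaa, Z)
  read b, top Z: go to s1, push ABZ → (s1, abbaaaa, ABZ)
  read a, top A: go to s2, push B → (s2, bbaaaa, BBZ)
  read b, top B: go to s0, push ε → (s0, baaaa, BZ)
  ε-move, top B: go to s1, push BA → (s1, baaaa, BAZ)
  ε-move, top B: go to s0, push XB → (s0, baaaa, XBAZ)
  read b, top X: go to s2, push XX → (s2, aaaa, XXBAZ)
  ε-move, top X: go to s1, push BX → (s1, aaaa, BXXBAZ)
  ε-move, top B: go to s0, push XB → (s0, aaaa, XBXXBAZ)
  read a, top X: go to s1, push ε → (s1, aaa, BXXBAZ)
  ε-move, top B: go to s0, push XB → (s0, aaa, XBXXBAZ)
  read a, top X: go to s1, push ε → (s1, aa, BXXBAZ)
  ε-move, top B: go to s0, push XB → (s0, aa, XBXXBAZ)
  read a, top X: go to s1, push ε → (s1, a, BXXBAZ)
  ε-move, top B: go to s0, push XB → (s0, a, XBXXBAZ)
  read a, top X: go to s1, push ε → (s1, ε, BXXBAZ)
  ε-move, top B: go to s0, push XB → (s0, ε, XBXXBAZ)
All input consumed in state s0 with stack XBXXBAZ.

XBXXBAZ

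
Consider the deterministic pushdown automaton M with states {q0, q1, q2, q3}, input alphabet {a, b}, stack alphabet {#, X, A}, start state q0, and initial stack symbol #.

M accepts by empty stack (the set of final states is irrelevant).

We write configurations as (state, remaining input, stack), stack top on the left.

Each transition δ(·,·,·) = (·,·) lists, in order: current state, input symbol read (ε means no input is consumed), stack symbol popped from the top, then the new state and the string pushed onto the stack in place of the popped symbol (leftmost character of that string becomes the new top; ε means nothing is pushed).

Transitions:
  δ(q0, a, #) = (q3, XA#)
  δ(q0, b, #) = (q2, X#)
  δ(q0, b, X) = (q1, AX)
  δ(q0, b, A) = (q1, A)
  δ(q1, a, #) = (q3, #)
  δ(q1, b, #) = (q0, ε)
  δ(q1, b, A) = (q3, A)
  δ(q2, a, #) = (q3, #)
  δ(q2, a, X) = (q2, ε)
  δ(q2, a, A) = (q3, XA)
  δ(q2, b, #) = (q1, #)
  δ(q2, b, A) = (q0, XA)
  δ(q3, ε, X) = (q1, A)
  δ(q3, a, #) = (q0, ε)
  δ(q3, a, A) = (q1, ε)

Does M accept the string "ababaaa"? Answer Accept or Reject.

Accept

(q0, ababaaa, #)
  read a, top #: go to q3, push XA# → (q3, babaaa, XA#)
  ε-move, top X: go to q1, push A → (q1, babaaa, AA#)
  read b, top A: go to q3, push A → (q3, abaaa, AA#)
  read a, top A: go to q1, push ε → (q1, baaa, A#)
  read b, top A: go to q3, push A → (q3, aaa, A#)
  read a, top A: go to q1, push ε → (q1, aa, #)
  read a, top #: go to q3, push # → (q3, a, #)
  read a, top #: go to q0, push ε → (q0, ε, ε)
All input consumed and the stack is empty.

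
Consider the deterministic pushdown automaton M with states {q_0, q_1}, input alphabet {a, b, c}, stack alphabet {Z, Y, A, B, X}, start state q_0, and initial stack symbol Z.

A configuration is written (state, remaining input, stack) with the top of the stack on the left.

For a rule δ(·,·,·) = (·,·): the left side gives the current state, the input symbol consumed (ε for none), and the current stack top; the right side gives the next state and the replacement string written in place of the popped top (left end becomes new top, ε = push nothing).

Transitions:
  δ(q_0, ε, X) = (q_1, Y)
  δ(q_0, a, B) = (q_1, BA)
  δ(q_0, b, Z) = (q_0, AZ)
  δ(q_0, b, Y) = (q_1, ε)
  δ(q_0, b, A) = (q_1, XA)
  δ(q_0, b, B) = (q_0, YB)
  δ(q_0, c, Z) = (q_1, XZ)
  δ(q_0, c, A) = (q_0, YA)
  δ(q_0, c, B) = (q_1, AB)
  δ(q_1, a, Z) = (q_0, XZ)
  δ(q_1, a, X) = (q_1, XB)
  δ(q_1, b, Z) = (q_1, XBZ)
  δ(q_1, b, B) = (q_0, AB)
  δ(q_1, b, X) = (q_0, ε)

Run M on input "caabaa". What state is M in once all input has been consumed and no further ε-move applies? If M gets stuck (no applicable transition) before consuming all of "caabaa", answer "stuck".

(q_0, caabaa, Z)
  read c, top Z: go to q_1, push XZ → (q_1, aabaa, XZ)
  read a, top X: go to q_1, push XB → (q_1, abaa, XBZ)
  read a, top X: go to q_1, push XB → (q_1, baa, XBBZ)
  read b, top X: go to q_0, push ε → (q_0, aa, BBZ)
  read a, top B: go to q_1, push BA → (q_1, a, BABZ)
No transition for (q_1, a, top B); M blocks with input a remaining.

stuck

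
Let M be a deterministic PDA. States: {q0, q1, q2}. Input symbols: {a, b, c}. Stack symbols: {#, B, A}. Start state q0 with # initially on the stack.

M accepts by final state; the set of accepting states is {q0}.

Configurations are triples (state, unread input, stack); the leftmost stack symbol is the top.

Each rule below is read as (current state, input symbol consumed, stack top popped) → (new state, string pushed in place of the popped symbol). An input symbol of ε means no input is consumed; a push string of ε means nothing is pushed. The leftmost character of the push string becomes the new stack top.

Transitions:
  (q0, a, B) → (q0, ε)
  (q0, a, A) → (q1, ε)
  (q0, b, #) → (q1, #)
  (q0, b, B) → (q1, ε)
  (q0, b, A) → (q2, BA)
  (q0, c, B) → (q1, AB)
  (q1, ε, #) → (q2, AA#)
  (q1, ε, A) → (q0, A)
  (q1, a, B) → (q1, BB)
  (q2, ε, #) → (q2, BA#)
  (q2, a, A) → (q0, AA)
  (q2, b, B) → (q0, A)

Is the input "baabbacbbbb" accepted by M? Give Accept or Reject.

Reject

(q0, baabbacbbbb, #)
  read b, top #: go to q1, push # → (q1, aabbacbbbb, #)
  ε-move, top #: go to q2, push AA# → (q2, aabbacbbbb, AA#)
  read a, top A: go to q0, push AA → (q0, abbacbbbb, AAA#)
  read a, top A: go to q1, push ε → (q1, bbacbbbb, AA#)
  ε-move, top A: go to q0, push A → (q0, bbacbbbb, AA#)
  read b, top A: go to q2, push BA → (q2, bacbbbb, BAA#)
  read b, top B: go to q0, push A → (q0, acbbbb, AAA#)
  read a, top A: go to q1, push ε → (q1, cbbbb, AA#)
  ε-move, top A: go to q0, push A → (q0, cbbbb, AA#)
No transition applies at (q0, cbbbb, AA#); input not fully consumed.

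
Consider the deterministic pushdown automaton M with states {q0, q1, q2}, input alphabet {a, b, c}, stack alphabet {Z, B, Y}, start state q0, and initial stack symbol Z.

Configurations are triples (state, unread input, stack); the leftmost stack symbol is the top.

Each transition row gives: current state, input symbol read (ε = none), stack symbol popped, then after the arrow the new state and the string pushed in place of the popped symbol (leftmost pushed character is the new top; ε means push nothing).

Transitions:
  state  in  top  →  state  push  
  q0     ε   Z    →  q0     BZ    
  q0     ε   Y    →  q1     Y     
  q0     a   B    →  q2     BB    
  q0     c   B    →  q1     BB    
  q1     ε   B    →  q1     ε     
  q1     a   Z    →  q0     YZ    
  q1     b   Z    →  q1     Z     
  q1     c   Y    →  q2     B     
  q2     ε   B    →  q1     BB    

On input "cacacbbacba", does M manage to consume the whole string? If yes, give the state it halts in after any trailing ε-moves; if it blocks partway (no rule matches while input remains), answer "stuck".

q1

(q0, cacacbbacba, Z)
  ε-move, top Z: go to q0, push BZ → (q0, cacacbbacba, BZ)
  read c, top B: go to q1, push BB → (q1, acacbbacba, BBZ)
  ε-move, top B: go to q1, push ε → (q1, acacbbacba, BZ)
  ε-move, top B: go to q1, push ε → (q1, acacbbacba, Z)
  read a, top Z: go to q0, push YZ → (q0, cacbbacba, YZ)
  ε-move, top Y: go to q1, push Y → (q1, cacbbacba, YZ)
  read c, top Y: go to q2, push B → (q2, acbbacba, BZ)
  ε-move, top B: go to q1, push BB → (q1, acbbacba, BBZ)
  ε-move, top B: go to q1, push ε → (q1, acbbacba, BZ)
  ε-move, top B: go to q1, push ε → (q1, acbbacba, Z)
  read a, top Z: go to q0, push YZ → (q0, cbbacba, YZ)
  ε-move, top Y: go to q1, push Y → (q1, cbbacba, YZ)
  read c, top Y: go to q2, push B → (q2, bbacba, BZ)
  ε-move, top B: go to q1, push BB → (q1, bbacba, BBZ)
  ε-move, top B: go to q1, push ε → (q1, bbacba, BZ)
  ε-move, top B: go to q1, push ε → (q1, bbacba, Z)
  read b, top Z: go to q1, push Z → (q1, bacba, Z)
  read b, top Z: go to q1, push Z → (q1, acba, Z)
  read a, top Z: go to q0, push YZ → (q0, cba, YZ)
  ε-move, top Y: go to q1, push Y → (q1, cba, YZ)
  read c, top Y: go to q2, push B → (q2, ba, BZ)
  ε-move, top B: go to q1, push BB → (q1, ba, BBZ)
  ε-move, top B: go to q1, push ε → (q1, ba, BZ)
  ε-move, top B: go to q1, push ε → (q1, ba, Z)
  read b, top Z: go to q1, push Z → (q1, a, Z)
  read a, top Z: go to q0, push YZ → (q0, ε, YZ)
  ε-move, top Y: go to q1, push Y → (q1, ε, YZ)
All input consumed; M is in state q1.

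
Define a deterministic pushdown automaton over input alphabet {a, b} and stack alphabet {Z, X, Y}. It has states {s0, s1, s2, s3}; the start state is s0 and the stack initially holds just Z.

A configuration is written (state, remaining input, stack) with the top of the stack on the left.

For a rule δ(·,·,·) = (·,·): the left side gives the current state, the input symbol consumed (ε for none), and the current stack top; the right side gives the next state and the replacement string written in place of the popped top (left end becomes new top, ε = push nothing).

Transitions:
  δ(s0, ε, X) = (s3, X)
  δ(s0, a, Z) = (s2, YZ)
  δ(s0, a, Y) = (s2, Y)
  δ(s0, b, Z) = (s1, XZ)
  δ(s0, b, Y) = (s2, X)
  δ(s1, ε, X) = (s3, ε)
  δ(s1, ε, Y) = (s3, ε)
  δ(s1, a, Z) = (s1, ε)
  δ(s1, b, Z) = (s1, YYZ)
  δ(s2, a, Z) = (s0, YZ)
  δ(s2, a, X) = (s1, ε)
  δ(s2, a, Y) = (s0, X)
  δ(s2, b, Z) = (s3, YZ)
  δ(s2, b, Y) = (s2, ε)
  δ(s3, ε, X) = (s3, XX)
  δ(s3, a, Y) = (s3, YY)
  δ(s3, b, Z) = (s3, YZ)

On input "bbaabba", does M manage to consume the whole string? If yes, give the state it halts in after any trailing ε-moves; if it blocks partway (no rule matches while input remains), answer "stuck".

stuck

(s0, bbaabba, Z)
  read b, top Z: go to s1, push XZ → (s1, baabba, XZ)
  ε-move, top X: go to s3, push ε → (s3, baabba, Z)
  read b, top Z: go to s3, push YZ → (s3, aabba, YZ)
  read a, top Y: go to s3, push YY → (s3, abba, YYZ)
  read a, top Y: go to s3, push YY → (s3, bba, YYYZ)
No transition for (s3, b, top Y); M blocks with input bba remaining.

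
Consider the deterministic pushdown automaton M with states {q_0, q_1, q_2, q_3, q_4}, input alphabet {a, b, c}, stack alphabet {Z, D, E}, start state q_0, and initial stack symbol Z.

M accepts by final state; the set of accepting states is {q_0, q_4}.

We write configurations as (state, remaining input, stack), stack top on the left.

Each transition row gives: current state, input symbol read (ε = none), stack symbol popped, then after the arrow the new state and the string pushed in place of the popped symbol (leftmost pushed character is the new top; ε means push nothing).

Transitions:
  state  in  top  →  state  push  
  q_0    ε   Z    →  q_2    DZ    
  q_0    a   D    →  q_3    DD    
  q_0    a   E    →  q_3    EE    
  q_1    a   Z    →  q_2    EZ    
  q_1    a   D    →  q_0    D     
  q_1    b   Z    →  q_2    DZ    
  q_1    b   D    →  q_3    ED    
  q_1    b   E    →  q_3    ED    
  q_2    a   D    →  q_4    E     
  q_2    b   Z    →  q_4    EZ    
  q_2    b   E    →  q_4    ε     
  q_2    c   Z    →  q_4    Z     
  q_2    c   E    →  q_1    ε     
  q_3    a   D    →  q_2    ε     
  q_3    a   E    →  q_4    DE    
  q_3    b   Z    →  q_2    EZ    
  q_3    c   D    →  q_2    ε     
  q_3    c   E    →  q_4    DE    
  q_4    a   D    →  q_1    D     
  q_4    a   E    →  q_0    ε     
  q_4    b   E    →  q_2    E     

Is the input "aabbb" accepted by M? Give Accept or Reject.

(q_0, aabbb, Z)
  ε-move, top Z: go to q_2, push DZ → (q_2, aabbb, DZ)
  read a, top D: go to q_4, push E → (q_4, abbb, EZ)
  read a, top E: go to q_0, push ε → (q_0, bbb, Z)
  ε-move, top Z: go to q_2, push DZ → (q_2, bbb, DZ)
No transition applies at (q_2, bbb, DZ); input not fully consumed.

Reject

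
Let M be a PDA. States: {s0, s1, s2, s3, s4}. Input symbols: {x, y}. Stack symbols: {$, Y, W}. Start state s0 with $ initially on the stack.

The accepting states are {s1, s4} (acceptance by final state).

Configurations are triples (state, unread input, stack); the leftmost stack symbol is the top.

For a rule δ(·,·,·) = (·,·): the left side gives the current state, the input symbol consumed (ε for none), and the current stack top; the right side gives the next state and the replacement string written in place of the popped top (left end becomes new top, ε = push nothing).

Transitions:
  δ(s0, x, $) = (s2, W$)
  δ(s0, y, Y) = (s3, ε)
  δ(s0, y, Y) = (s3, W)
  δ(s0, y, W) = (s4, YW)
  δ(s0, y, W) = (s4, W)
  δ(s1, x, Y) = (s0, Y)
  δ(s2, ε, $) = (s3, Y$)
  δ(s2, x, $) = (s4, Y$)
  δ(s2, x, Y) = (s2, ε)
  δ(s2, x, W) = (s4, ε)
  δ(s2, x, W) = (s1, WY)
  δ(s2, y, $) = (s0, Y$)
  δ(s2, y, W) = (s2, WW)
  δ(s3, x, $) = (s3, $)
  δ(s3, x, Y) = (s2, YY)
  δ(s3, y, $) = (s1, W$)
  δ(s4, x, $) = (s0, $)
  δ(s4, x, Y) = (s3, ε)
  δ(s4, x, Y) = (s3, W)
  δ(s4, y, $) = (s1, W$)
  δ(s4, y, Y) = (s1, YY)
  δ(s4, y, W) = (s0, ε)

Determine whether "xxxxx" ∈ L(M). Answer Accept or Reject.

Accept

One accepting computation: (s0, xxxxx, $) ⊢ (s2, xxxx, W$) ⊢ (s4, xxx, $) ⊢ (s0, xx, $) ⊢ (s2, x, W$) ⊢ (s4, ε, $)
All input consumed and state s4 ∈ F.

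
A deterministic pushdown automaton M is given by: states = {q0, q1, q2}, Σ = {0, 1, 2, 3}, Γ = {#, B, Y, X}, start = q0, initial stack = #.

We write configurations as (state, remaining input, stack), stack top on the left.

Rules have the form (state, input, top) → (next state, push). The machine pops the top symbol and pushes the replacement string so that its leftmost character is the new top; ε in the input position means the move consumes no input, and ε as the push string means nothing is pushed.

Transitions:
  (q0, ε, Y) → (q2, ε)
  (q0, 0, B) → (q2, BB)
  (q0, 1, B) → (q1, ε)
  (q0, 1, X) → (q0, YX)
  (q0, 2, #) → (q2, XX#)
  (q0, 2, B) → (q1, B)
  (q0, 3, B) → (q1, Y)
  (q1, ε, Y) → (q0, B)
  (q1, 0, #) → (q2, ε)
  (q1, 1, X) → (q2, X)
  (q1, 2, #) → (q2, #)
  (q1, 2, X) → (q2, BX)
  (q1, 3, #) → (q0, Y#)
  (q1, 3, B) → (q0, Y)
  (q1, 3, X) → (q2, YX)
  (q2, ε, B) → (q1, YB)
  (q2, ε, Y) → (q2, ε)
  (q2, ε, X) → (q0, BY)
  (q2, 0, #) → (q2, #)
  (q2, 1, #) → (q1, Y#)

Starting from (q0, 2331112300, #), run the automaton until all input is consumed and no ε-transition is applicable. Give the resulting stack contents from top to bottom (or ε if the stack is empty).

(q0, 2331112300, #) ⊢ (q2, 331112300, XX#) ⊢ (q0, 331112300, BYX#) ⊢ (q1, 31112300, YYX#) ⊢ (q0, 31112300, BYX#) ⊢ (q1, 1112300, YYX#) ⊢ (q0, 1112300, BYX#) ⊢ (q1, 112300, YX#) ⊢ (q0, 112300, BX#) ⊢ (q1, 12300, X#) ⊢ (q2, 2300, X#) ⊢ (q0, 2300, BY#) ⊢ (q1, 300, BY#) ⊢ (q0, 00, YY#) ⊢ (q2, 00, Y#) ⊢ (q2, 00, #) ⊢ (q2, 0, #) ⊢ (q2, ε, #)
All input consumed in state q2 with stack #.

#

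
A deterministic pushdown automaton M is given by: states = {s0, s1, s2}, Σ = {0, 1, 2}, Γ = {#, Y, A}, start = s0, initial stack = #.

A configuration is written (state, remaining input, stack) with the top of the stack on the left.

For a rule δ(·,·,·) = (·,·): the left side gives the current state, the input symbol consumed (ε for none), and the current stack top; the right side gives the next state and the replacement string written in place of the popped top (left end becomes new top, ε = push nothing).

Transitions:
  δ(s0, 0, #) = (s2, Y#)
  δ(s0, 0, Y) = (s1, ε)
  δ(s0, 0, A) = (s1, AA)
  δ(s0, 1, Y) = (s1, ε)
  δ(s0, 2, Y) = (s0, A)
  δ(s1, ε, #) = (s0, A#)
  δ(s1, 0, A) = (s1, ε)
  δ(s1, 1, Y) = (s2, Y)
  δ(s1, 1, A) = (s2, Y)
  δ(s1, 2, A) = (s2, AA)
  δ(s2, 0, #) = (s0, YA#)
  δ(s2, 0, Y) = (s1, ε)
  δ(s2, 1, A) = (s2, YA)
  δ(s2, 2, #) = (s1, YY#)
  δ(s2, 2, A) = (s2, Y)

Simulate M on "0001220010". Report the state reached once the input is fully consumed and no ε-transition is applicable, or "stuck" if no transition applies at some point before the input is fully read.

stuck

(s0, 0001220010, #) ⊢ (s2, 001220010, Y#) ⊢ (s1, 01220010, #) ⊢ (s0, 01220010, A#) ⊢ (s1, 1220010, AA#) ⊢ (s2, 220010, YA#)
No transition for (s2, 2, top Y); M blocks with input 220010 remaining.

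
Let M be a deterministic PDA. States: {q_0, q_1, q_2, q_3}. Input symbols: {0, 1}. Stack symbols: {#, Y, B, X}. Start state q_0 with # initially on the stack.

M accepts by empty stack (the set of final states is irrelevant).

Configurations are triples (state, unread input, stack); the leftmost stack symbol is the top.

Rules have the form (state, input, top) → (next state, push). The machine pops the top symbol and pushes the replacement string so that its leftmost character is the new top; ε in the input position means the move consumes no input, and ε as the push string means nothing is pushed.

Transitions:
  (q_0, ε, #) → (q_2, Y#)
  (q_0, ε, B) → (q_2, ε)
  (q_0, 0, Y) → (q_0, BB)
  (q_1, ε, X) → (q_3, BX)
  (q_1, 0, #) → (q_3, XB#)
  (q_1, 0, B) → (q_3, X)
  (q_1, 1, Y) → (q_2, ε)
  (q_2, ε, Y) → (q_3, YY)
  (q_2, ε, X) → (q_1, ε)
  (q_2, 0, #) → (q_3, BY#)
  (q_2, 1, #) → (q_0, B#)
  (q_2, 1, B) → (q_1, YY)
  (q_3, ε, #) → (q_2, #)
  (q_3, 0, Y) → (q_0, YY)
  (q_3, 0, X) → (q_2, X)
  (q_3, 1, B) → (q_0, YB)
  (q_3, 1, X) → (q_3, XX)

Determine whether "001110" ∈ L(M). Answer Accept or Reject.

Reject

(q_0, 001110, #)
  ε-move, top #: go to q_2, push Y# → (q_2, 001110, Y#)
  ε-move, top Y: go to q_3, push YY → (q_3, 001110, YY#)
  read 0, top Y: go to q_0, push YY → (q_0, 01110, YYY#)
  read 0, top Y: go to q_0, push BB → (q_0, 1110, BBYY#)
  ε-move, top B: go to q_2, push ε → (q_2, 1110, BYY#)
  read 1, top B: go to q_1, push YY → (q_1, 110, YYYY#)
  read 1, top Y: go to q_2, push ε → (q_2, 10, YYY#)
  ε-move, top Y: go to q_3, push YY → (q_3, 10, YYYY#)
No transition applies at (q_3, 10, YYYY#); input not fully consumed.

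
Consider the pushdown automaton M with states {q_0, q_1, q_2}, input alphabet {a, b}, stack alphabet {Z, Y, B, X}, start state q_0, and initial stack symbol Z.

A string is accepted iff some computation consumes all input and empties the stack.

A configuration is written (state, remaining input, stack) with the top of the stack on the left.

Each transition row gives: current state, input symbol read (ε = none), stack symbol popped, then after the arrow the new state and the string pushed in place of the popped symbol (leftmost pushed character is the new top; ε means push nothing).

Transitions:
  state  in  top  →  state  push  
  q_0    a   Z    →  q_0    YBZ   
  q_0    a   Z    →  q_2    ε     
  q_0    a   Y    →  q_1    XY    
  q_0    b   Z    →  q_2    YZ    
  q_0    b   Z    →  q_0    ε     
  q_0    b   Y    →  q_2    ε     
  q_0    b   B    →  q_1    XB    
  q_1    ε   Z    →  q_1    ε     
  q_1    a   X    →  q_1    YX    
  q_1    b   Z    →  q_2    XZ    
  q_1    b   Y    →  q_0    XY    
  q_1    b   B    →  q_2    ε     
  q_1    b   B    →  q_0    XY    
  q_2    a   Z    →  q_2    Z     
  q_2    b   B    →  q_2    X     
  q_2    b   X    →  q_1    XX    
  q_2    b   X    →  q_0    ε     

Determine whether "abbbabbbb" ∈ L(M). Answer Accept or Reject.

Accept

One accepting computation: (q_0, abbbabbbb, Z) ⊢ (q_0, bbbabbbb, YBZ) ⊢ (q_2, bbabbbb, BZ) ⊢ (q_2, babbbb, XZ) ⊢ (q_0, abbbb, Z) ⊢ (q_0, bbbb, YBZ) ⊢ (q_2, bbb, BZ) ⊢ (q_2, bb, XZ) ⊢ (q_0, b, Z) ⊢ (q_0, ε, ε)
All input consumed and the stack is empty.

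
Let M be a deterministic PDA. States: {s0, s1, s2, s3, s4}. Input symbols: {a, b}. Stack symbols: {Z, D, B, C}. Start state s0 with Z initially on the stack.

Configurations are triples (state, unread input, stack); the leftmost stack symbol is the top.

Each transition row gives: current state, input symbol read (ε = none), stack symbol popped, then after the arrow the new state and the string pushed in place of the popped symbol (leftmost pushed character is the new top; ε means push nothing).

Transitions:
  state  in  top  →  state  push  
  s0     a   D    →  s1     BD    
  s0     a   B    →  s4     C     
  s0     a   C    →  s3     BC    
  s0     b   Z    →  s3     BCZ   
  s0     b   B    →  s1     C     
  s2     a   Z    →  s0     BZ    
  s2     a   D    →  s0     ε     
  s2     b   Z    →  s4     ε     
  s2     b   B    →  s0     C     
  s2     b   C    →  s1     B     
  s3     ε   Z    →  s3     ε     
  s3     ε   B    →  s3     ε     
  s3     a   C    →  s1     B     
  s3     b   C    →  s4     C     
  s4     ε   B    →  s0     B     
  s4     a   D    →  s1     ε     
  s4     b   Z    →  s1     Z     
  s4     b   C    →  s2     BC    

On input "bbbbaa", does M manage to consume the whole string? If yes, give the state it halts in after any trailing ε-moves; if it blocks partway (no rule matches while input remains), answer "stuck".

(s0, bbbbaa, Z)
  read b, top Z: go to s3, push BCZ → (s3, bbbaa, BCZ)
  ε-move, top B: go to s3, push ε → (s3, bbbaa, CZ)
  read b, top C: go to s4, push C → (s4, bbaa, CZ)
  read b, top C: go to s2, push BC → (s2, baa, BCZ)
  read b, top B: go to s0, push C → (s0, aa, CCZ)
  read a, top C: go to s3, push BC → (s3, a, BCCZ)
  ε-move, top B: go to s3, push ε → (s3, a, CCZ)
  read a, top C: go to s1, push B → (s1, ε, BCZ)
All input consumed; M is in state s1.

s1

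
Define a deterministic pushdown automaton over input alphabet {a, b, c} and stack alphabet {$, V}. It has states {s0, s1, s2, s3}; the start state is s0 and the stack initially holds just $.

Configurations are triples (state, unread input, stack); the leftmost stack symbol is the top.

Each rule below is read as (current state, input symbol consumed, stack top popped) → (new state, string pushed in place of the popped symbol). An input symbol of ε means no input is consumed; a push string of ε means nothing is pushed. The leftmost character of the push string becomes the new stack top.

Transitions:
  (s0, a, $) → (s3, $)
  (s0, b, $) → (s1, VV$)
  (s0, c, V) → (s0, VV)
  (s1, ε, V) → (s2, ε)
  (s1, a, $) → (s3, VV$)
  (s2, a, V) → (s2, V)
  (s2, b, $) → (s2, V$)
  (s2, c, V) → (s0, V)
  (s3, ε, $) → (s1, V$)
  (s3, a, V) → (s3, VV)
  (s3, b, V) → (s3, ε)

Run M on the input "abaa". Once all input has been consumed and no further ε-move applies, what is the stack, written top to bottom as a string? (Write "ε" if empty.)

V$

(s0, abaa, $)
  read a, top $: go to s3, push $ → (s3, baa, $)
  ε-move, top $: go to s1, push V$ → (s1, baa, V$)
  ε-move, top V: go to s2, push ε → (s2, baa, $)
  read b, top $: go to s2, push V$ → (s2, aa, V$)
  read a, top V: go to s2, push V → (s2, a, V$)
  read a, top V: go to s2, push V → (s2, ε, V$)
All input consumed in state s2 with stack V$.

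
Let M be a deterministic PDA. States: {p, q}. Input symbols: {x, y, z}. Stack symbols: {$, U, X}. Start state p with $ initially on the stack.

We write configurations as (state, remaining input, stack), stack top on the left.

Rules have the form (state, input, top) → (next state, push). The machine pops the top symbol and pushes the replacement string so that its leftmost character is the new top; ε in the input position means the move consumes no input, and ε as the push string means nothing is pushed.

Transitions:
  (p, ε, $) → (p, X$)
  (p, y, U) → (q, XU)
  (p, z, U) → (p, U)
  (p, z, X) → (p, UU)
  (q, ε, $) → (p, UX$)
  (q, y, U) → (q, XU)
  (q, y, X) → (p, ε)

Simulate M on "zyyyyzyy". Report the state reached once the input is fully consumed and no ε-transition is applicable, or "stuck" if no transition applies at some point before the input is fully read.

(p, zyyyyzyy, $) ⊢ (p, zyyyyzyy, X$) ⊢ (p, yyyyzyy, UU$) ⊢ (q, yyyzyy, XUU$) ⊢ (p, yyzyy, UU$) ⊢ (q, yzyy, XUU$) ⊢ (p, zyy, UU$) ⊢ (p, yy, UU$) ⊢ (q, y, XUU$) ⊢ (p, ε, UU$)
All input consumed; M is in state p.

p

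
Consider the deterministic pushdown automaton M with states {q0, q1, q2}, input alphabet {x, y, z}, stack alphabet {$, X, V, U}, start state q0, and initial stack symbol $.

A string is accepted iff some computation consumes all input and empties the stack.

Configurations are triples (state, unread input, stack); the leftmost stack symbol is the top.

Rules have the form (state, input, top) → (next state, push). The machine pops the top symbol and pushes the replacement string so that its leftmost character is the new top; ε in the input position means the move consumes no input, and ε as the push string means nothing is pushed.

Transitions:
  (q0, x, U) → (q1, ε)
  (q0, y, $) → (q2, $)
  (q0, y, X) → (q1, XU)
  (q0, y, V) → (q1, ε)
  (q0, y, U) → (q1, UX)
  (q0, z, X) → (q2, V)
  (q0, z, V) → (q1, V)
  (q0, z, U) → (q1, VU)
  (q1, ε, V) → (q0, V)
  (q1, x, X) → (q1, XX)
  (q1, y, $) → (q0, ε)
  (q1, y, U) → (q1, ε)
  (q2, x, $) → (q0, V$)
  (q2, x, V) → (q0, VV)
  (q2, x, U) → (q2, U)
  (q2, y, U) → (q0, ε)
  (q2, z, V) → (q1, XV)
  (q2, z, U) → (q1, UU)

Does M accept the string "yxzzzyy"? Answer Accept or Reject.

(q0, yxzzzyy, $)
  read y, top $: go to q2, push $ → (q2, xzzzyy, $)
  read x, top $: go to q0, push V$ → (q0, zzzyy, V$)
  read z, top V: go to q1, push V → (q1, zzyy, V$)
  ε-move, top V: go to q0, push V → (q0, zzyy, V$)
  read z, top V: go to q1, push V → (q1, zyy, V$)
  ε-move, top V: go to q0, push V → (q0, zyy, V$)
  read z, top V: go to q1, push V → (q1, yy, V$)
  ε-move, top V: go to q0, push V → (q0, yy, V$)
  read y, top V: go to q1, push ε → (q1, y, $)
  read y, top $: go to q0, push ε → (q0, ε, ε)
All input consumed and the stack is empty.

Accept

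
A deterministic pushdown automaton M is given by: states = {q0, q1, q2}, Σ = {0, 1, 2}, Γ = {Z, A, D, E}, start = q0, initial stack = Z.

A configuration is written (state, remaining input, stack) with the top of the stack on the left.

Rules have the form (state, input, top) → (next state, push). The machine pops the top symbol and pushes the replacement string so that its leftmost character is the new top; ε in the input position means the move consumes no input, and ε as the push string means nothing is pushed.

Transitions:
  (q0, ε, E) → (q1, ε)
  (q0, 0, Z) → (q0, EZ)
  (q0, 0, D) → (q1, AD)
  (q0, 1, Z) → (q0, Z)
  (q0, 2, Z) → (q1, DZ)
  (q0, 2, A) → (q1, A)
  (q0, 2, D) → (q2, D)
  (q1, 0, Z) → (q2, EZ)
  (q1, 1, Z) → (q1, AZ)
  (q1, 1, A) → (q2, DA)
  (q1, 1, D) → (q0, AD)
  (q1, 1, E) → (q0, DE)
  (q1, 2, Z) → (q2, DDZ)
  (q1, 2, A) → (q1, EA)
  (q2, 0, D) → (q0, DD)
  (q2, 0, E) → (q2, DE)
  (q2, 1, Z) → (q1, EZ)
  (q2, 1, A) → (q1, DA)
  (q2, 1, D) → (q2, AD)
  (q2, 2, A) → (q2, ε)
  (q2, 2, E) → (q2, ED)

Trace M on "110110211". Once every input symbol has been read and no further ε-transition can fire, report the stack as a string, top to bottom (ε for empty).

DADDAZ

(q0, 110110211, Z) ⊢ (q0, 10110211, Z) ⊢ (q0, 0110211, Z) ⊢ (q0, 110211, EZ) ⊢ (q1, 110211, Z) ⊢ (q1, 10211, AZ) ⊢ (q2, 0211, DAZ) ⊢ (q0, 211, DDAZ) ⊢ (q2, 11, DDAZ) ⊢ (q2, 1, ADDAZ) ⊢ (q1, ε, DADDAZ)
All input consumed in state q1 with stack DADDAZ.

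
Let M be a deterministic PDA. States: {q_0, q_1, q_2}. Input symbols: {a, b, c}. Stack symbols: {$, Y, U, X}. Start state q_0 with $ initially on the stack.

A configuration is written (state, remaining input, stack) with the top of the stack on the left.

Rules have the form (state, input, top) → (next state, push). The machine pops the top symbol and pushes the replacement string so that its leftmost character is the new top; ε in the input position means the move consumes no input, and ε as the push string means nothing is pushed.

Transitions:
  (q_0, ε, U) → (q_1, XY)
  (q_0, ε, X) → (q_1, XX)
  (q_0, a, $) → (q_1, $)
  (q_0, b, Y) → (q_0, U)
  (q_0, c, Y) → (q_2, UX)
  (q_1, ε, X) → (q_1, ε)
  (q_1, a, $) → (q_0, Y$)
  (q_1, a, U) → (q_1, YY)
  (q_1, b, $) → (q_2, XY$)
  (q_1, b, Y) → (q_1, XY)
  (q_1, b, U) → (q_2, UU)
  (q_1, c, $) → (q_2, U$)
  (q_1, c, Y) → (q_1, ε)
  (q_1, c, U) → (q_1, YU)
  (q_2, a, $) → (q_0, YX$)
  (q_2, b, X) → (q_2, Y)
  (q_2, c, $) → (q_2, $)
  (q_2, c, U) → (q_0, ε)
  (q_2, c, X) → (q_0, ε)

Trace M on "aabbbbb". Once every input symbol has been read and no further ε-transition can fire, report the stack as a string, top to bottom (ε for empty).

Y$

(q_0, aabbbbb, $) ⊢ (q_1, abbbbb, $) ⊢ (q_0, bbbbb, Y$) ⊢ (q_0, bbbb, U$) ⊢ (q_1, bbbb, XY$) ⊢ (q_1, bbbb, Y$) ⊢ (q_1, bbb, XY$) ⊢ (q_1, bbb, Y$) ⊢ (q_1, bb, XY$) ⊢ (q_1, bb, Y$) ⊢ (q_1, b, XY$) ⊢ (q_1, b, Y$) ⊢ (q_1, ε, XY$) ⊢ (q_1, ε, Y$)
All input consumed in state q_1 with stack Y$.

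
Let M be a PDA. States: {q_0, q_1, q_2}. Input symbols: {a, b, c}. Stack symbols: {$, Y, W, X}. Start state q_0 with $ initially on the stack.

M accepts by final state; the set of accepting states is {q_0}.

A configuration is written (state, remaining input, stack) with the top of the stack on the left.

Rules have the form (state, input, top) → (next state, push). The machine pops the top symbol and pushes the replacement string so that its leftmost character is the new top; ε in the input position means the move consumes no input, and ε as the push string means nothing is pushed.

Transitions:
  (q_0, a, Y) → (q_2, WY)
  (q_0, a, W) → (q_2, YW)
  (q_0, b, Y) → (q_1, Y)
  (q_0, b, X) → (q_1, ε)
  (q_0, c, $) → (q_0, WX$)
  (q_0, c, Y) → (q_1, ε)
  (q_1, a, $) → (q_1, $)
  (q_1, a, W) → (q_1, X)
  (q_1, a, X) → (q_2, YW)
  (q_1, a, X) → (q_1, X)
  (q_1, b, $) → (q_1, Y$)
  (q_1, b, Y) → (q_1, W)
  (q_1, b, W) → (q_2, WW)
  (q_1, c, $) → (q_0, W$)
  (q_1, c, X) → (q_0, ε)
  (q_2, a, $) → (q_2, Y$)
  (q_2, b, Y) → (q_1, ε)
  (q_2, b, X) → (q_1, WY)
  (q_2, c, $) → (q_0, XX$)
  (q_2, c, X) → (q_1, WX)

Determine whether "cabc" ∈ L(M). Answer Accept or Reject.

Reject

No computation consumes all input and reaches a final state.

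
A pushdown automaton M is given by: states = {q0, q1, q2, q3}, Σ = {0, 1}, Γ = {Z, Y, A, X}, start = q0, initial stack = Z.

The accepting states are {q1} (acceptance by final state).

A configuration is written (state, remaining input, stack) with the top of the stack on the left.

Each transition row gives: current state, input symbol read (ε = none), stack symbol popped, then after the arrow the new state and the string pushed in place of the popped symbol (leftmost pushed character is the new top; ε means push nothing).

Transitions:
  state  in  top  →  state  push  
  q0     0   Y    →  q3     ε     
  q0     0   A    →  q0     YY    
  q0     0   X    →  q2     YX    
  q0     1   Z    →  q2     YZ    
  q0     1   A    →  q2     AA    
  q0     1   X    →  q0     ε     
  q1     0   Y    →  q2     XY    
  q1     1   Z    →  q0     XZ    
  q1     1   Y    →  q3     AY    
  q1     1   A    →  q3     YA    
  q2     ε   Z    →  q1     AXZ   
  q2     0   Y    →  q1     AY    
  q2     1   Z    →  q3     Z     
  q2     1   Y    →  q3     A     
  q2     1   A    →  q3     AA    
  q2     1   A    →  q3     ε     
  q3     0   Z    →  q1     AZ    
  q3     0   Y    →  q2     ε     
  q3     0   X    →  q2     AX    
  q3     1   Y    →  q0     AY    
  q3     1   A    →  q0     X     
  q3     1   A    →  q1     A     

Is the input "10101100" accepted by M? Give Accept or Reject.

One accepting computation: (q0, 10101100, Z) ⊢ (q2, 0101100, YZ) ⊢ (q1, 101100, AYZ) ⊢ (q3, 01100, YAYZ) ⊢ (q2, 1100, AYZ) ⊢ (q3, 100, AAYZ) ⊢ (q0, 00, XAYZ) ⊢ (q2, 0, YXAYZ) ⊢ (q1, ε, AYXAYZ)
All input consumed and state q1 ∈ F.

Accept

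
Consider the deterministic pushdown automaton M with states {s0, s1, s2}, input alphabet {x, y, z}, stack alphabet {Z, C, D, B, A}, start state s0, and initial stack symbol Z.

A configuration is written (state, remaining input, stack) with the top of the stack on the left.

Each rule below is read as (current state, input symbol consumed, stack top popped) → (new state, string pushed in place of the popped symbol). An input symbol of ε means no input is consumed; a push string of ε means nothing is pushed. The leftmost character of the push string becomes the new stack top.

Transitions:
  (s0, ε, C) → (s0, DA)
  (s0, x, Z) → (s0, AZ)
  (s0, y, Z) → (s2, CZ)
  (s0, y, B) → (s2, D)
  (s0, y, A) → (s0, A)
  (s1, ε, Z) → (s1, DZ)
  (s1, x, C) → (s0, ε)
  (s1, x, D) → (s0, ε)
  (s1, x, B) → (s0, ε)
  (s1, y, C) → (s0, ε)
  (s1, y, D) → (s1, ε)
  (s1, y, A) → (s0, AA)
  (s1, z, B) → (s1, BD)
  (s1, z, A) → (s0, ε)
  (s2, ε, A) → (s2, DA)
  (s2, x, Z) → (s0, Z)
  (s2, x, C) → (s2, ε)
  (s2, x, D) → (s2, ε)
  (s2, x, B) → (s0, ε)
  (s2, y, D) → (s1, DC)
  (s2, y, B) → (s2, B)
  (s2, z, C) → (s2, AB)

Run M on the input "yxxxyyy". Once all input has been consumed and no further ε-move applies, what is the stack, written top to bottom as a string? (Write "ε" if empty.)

(s0, yxxxyyy, Z)
  read y, top Z: go to s2, push CZ → (s2, xxxyyy, CZ)
  read x, top C: go to s2, push ε → (s2, xxyyy, Z)
  read x, top Z: go to s0, push Z → (s0, xyyy, Z)
  read x, top Z: go to s0, push AZ → (s0, yyy, AZ)
  read y, top A: go to s0, push A → (s0, yy, AZ)
  read y, top A: go to s0, push A → (s0, y, AZ)
  read y, top A: go to s0, push A → (s0, ε, AZ)
All input consumed in state s0 with stack AZ.

AZ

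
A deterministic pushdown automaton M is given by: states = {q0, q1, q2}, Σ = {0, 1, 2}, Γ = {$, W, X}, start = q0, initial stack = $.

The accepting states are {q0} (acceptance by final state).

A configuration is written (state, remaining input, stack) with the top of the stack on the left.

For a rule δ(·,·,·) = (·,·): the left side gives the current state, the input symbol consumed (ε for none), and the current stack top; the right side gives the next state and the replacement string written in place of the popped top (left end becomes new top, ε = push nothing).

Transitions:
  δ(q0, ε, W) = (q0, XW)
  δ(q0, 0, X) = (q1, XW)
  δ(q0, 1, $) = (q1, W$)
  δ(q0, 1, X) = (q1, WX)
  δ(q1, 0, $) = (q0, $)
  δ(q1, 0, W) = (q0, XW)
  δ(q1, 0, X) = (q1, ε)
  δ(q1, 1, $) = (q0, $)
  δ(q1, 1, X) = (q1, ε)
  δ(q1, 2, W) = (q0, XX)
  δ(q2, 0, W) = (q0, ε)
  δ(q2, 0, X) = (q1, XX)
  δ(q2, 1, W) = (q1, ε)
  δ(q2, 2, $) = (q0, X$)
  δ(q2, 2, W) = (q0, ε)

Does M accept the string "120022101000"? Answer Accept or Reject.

(q0, 120022101000, $) ⊢ (q1, 20022101000, W$) ⊢ (q0, 0022101000, XX$) ⊢ (q1, 022101000, XWX$) ⊢ (q1, 22101000, WX$) ⊢ (q0, 2101000, XXX$)
No transition applies at (q0, 2101000, XXX$); input not fully consumed.

Reject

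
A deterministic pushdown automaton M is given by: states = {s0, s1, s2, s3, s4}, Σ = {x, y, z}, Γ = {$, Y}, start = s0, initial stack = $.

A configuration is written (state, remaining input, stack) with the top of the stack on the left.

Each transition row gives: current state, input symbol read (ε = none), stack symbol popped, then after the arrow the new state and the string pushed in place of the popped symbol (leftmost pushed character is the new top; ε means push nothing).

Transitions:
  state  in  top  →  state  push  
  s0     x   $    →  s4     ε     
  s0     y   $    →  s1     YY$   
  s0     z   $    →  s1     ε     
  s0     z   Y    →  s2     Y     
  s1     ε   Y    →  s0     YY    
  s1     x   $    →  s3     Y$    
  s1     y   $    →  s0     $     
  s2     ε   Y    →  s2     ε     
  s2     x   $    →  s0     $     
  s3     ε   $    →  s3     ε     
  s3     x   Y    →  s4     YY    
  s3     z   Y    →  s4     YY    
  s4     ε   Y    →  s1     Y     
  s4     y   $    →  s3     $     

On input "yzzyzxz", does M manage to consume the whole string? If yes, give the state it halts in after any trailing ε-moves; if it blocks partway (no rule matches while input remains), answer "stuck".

stuck

(s0, yzzyzxz, $)
  read y, top $: go to s1, push YY$ → (s1, zzyzxz, YY$)
  ε-move, top Y: go to s0, push YY → (s0, zzyzxz, YYY$)
  read z, top Y: go to s2, push Y → (s2, zyzxz, YYY$)
  ε-move, top Y: go to s2, push ε → (s2, zyzxz, YY$)
  ε-move, top Y: go to s2, push ε → (s2, zyzxz, Y$)
  ε-move, top Y: go to s2, push ε → (s2, zyzxz, $)
No transition for (s2, z, top $); M blocks with input zyzxz remaining.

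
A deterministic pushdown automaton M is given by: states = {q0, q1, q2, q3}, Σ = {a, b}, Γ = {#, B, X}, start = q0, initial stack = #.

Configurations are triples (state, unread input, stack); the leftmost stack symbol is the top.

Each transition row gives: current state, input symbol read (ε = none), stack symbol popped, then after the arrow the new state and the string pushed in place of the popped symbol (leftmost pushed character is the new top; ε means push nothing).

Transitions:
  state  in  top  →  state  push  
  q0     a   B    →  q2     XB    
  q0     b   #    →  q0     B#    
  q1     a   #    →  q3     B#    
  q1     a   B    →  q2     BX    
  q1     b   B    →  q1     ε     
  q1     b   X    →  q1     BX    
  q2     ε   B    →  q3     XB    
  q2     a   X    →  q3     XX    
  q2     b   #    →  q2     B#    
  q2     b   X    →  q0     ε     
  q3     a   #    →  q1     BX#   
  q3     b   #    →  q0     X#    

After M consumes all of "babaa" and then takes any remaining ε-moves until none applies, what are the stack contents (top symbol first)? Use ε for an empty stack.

XXB#

(q0, babaa, #)
  read b, top #: go to q0, push B# → (q0, abaa, B#)
  read a, top B: go to q2, push XB → (q2, baa, XB#)
  read b, top X: go to q0, push ε → (q0, aa, B#)
  read a, top B: go to q2, push XB → (q2, a, XB#)
  read a, top X: go to q3, push XX → (q3, ε, XXB#)
All input consumed in state q3 with stack XXB#.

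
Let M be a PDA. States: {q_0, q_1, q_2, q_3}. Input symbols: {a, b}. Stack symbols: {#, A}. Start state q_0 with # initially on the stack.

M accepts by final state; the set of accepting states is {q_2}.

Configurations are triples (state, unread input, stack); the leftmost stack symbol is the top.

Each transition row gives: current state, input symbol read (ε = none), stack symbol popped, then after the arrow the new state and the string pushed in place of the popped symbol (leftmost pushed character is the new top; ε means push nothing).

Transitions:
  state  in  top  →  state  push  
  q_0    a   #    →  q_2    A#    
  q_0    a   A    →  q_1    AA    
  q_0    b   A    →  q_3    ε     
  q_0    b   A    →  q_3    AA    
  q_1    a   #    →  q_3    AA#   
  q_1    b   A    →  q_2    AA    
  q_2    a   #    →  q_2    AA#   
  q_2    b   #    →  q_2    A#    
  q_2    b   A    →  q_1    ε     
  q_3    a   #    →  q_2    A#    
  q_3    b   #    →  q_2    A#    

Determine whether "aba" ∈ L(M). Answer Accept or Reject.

No computation consumes all input and reaches a final state.

Reject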